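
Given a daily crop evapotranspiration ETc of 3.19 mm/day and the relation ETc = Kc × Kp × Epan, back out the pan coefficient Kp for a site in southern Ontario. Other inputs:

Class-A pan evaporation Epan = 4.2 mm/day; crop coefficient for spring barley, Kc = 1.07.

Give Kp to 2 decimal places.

0.71

ETc = Kc × Kp × Epan  ⇒  Kp = ETc / (Kc × Epan)
Kp = 3.19 / (1.07 × 4.2) = 3.19 / 4.494 = 0.7098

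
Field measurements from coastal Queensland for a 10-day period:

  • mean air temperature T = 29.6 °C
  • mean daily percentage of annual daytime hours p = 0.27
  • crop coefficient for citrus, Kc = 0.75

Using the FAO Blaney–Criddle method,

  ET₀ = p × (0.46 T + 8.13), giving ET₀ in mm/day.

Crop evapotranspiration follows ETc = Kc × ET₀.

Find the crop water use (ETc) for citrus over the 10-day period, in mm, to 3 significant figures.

ET₀ = 0.27 × (0.46 × 29.6 + 8.13) = 0.27 × 21.746 = 5.8714 mm/d
ETc = Kc × ET₀ = 0.75 × 5.8714 = 4.4036 mm/d
Over 10 days: 4.4036 × 10 = 44.036 mm

44.0 mm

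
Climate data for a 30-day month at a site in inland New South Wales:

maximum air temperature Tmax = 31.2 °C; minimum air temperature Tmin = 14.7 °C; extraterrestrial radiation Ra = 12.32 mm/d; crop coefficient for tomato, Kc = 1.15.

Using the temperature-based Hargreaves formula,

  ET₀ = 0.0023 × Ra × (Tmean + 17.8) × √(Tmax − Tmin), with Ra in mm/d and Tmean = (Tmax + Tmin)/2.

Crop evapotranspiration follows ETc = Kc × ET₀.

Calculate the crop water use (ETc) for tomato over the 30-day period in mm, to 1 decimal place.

161.8 mm

Tmean = (31.2 + 14.7)/2 = 22.95 °C
ET₀ = 0.0023 × 12.32 × (22.95 + 17.8) × √16.5 = 0.0023 × 12.32 × 40.75 × 4.0620 = 4.6904 mm/d
ETc = Kc × ET₀ = 1.15 × 4.6904 = 5.3940 mm/d
Over 30 days: 5.3940 × 30 = 161.820 mm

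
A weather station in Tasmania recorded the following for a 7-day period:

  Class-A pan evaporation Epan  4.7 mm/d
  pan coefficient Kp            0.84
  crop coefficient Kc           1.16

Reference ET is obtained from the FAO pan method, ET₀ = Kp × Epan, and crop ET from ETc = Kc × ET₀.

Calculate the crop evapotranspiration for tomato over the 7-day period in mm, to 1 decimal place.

ET₀ = 0.84 × 4.7 = 3.9480 mm/d
ETc = Kc × ET₀ = 1.16 × 3.9480 = 4.5797 mm/d
Over 7 days: 4.5797 × 7 = 32.058 mm

32.1 mm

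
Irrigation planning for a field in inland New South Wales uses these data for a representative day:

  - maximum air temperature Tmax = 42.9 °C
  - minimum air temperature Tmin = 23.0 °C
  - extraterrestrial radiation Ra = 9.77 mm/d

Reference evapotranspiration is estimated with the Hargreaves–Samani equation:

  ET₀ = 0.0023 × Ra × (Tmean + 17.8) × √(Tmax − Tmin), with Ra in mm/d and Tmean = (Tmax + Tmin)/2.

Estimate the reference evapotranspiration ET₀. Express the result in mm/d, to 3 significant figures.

5.09 mm/d

Tmean = (42.9 + 23.0)/2 = 32.95 °C
ET₀ = 0.0023 × 9.77 × (32.95 + 17.8) × √19.9 = 0.0023 × 9.77 × 50.75 × 4.4609 = 5.0872 mm/d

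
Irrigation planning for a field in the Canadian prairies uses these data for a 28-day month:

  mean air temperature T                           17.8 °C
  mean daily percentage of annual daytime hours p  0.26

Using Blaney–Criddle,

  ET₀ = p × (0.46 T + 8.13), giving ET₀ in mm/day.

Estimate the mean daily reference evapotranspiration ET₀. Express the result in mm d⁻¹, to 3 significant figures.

4.24 mm d⁻¹

ET₀ = 0.26 × (0.46 × 17.8 + 8.13) = 0.26 × 16.318 = 4.2427 mm/d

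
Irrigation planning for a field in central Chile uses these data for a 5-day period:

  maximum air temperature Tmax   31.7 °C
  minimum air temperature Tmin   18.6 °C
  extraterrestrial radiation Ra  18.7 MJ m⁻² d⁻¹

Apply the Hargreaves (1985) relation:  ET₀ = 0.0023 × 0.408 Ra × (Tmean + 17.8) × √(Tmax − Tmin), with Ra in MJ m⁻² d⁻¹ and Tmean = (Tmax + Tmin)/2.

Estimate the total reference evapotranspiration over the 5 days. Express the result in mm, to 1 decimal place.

Tmean = (31.7 + 18.6)/2 = 25.15 °C
0.408 Ra = 0.408 × 18.7 = 7.6296 mm/d equivalent
ET₀ = 0.0023 × 7.6296 × (25.15 + 17.8) × √13.1 = 0.0023 × 7.6296 × 42.95 × 3.6194 = 2.7279 mm/d
Over 5 days: 2.7279 × 5 = 13.640 mm

13.6 mm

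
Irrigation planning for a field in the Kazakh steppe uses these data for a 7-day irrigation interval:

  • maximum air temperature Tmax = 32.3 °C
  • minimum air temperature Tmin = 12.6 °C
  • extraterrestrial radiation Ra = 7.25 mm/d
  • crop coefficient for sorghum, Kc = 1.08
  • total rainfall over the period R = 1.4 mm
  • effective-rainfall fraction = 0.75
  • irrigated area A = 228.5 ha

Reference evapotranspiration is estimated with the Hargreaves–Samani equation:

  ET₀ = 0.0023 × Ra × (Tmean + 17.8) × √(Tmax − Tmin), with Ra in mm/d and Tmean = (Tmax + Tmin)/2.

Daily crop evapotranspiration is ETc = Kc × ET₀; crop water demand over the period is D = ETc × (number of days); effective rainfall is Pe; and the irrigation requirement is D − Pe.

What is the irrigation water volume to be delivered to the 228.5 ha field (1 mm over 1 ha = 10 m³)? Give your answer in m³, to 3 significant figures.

49100 m³

Tmean = (32.3 + 12.6)/2 = 22.45 °C
ET₀ = 0.0023 × 7.25 × (22.45 + 17.8) × √19.7 = 0.0023 × 7.25 × 40.25 × 4.4385 = 2.9790 mm/d
ETc = Kc × ET₀ = 1.08 × 2.9790 = 3.2173 mm/d
Crop demand D = ETc × 7 d = 3.2173 × 7 = 22.521 mm
Pe = 0.75 × 1.4 = 1.050 mm
D − Pe = 22.521 − 1.050 = 21.471 mm
Volume = 21.471 mm × 228.5 ha × 10 = 49061.2 m³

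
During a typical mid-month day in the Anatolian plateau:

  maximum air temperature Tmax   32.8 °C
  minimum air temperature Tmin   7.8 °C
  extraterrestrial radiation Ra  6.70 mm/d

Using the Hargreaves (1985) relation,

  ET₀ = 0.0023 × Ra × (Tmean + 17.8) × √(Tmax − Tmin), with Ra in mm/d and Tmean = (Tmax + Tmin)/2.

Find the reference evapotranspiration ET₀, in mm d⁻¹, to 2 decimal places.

2.94 mm d⁻¹

Tmean = (32.8 + 7.8)/2 = 20.30 °C
ET₀ = 0.0023 × 6.70 × (20.30 + 17.8) × √25.0 = 0.0023 × 6.70 × 38.10 × 5.0000 = 2.9356 mm/d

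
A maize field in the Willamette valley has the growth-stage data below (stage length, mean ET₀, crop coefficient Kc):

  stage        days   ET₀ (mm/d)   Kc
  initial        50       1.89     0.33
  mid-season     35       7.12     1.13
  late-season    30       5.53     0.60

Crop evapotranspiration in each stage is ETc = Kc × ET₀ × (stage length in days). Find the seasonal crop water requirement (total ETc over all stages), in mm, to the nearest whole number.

412 mm

initial: 0.33 × 1.89 × 50 = 31.19 mm
mid-season: 1.13 × 7.12 × 35 = 281.60 mm
late-season: 0.60 × 5.53 × 30 = 99.54 mm
Seasonal total = 412.33 mm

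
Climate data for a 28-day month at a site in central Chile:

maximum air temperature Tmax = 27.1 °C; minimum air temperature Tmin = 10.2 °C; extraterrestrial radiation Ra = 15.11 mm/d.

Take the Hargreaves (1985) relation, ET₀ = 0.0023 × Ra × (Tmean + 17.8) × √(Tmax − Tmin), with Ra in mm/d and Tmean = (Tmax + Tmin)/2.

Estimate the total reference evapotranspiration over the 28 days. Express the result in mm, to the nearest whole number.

146 mm

Tmean = (27.1 + 10.2)/2 = 18.65 °C
ET₀ = 0.0023 × 15.11 × (18.65 + 17.8) × √16.9 = 0.0023 × 15.11 × 36.45 × 4.1110 = 5.2076 mm/d
Over 28 days: 5.2076 × 28 = 145.813 mm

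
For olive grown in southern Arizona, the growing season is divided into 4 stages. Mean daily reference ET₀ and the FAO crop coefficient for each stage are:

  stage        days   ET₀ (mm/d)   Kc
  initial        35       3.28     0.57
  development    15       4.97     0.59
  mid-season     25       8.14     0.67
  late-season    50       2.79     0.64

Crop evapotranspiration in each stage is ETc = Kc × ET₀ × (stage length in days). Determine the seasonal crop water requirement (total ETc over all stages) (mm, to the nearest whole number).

initial: 0.57 × 3.28 × 35 = 65.44 mm
development: 0.59 × 4.97 × 15 = 43.98 mm
mid-season: 0.67 × 8.14 × 25 = 136.35 mm
late-season: 0.64 × 2.79 × 50 = 89.28 mm
Seasonal total = 335.05 mm

335 mm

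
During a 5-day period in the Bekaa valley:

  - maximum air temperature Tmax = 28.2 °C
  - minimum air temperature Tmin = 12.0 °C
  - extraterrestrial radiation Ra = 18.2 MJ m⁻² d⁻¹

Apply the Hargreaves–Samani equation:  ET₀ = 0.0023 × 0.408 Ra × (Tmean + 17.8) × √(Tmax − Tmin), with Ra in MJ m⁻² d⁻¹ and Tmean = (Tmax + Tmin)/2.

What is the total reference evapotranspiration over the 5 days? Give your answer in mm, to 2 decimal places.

13.03 mm

Tmean = (28.2 + 12.0)/2 = 20.10 °C
0.408 Ra = 0.408 × 18.2 = 7.4256 mm/d equivalent
ET₀ = 0.0023 × 7.4256 × (20.10 + 17.8) × √16.2 = 0.0023 × 7.4256 × 37.90 × 4.0249 = 2.6053 mm/d
Over 5 days: 2.6053 × 5 = 13.027 mm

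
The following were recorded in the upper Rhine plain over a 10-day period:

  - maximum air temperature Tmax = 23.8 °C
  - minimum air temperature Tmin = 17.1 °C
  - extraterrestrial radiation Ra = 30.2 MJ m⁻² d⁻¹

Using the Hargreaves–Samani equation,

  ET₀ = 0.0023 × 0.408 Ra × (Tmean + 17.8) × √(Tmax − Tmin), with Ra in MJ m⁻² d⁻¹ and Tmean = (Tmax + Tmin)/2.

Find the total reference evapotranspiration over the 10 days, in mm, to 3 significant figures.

Tmean = (23.8 + 17.1)/2 = 20.45 °C
0.408 Ra = 0.408 × 30.2 = 12.3216 mm/d equivalent
ET₀ = 0.0023 × 12.3216 × (20.45 + 17.8) × √6.7 = 0.0023 × 12.3216 × 38.25 × 2.5884 = 2.8058 mm/d
Over 10 days: 2.8058 × 10 = 28.058 mm

28.1 mm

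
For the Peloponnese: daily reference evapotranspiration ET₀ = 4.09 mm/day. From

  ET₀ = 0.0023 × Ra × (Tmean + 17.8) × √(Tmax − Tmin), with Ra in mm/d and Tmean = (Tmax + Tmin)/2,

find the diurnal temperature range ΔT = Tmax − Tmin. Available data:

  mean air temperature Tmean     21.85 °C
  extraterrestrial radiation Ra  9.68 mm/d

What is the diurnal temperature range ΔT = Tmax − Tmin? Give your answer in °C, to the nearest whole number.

√ΔT = ET₀ / [0.0023 × Ra × (Tmean+17.8)] = 4.09 / (0.0023 × 9.68 × 39.65) = 4.6332
ΔT = 4.6332² = 21.467 °C

21 °C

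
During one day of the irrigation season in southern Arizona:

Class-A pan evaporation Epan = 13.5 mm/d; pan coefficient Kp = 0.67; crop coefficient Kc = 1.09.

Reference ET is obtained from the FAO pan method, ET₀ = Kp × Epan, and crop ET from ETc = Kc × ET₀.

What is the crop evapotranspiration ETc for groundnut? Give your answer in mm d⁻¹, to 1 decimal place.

9.9 mm d⁻¹

ET₀ = 0.67 × 13.5 = 9.0450 mm/d
ETc = Kc × ET₀ = 1.09 × 9.0450 = 9.8591 mm/d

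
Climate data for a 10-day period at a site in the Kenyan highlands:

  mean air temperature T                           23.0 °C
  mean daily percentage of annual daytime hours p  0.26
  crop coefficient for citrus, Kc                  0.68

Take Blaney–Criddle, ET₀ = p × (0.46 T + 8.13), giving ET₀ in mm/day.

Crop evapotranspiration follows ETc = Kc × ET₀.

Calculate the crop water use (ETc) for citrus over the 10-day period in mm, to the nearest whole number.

ET₀ = 0.26 × (0.46 × 23.0 + 8.13) = 0.26 × 18.710 = 4.8646 mm/d
ETc = Kc × ET₀ = 0.68 × 4.8646 = 3.3079 mm/d
Over 10 days: 3.3079 × 10 = 33.079 mm

33 mm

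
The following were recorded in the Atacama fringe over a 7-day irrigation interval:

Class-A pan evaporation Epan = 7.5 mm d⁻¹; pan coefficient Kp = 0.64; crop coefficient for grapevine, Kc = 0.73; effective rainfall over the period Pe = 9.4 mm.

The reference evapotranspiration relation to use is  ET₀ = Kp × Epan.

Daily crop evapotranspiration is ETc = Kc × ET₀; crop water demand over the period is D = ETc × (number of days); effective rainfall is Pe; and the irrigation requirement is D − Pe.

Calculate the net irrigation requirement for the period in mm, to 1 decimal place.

ET₀ = 0.64 × 7.5 = 4.8000 mm/d
ETc = Kc × ET₀ = 0.73 × 4.8000 = 3.5040 mm/d
Crop demand D = ETc × 7 d = 3.5040 × 7 = 24.528 mm
D − Pe = 24.528 − 9.4 = 15.128 mm

15.1 mm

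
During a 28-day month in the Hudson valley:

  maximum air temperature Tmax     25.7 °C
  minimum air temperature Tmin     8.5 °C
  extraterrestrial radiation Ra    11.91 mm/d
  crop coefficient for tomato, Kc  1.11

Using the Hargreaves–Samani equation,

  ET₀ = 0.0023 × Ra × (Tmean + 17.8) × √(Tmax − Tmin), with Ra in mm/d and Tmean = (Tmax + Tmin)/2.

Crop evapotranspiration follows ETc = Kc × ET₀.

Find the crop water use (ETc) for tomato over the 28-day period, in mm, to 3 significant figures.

123 mm

Tmean = (25.7 + 8.5)/2 = 17.10 °C
ET₀ = 0.0023 × 11.91 × (17.10 + 17.8) × √17.2 = 0.0023 × 11.91 × 34.90 × 4.1473 = 3.9649 mm/d
ETc = Kc × ET₀ = 1.11 × 3.9649 = 4.4010 mm/d
Over 28 days: 4.4010 × 28 = 123.228 mm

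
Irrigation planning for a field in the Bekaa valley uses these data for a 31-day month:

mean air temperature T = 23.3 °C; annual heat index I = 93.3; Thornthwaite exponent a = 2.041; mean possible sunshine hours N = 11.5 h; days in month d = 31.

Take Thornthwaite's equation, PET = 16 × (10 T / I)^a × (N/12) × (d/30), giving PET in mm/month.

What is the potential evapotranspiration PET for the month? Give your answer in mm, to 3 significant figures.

10T/I = 10 × 23.3 / 93.3 = 2.4973
(10T/I)^a = 2.4973^2.041 = 6.4750
Uncorrected PET = 16 × 6.4750 = 103.600 mm
Correction = (N/12)(d/30) = (11.5/12)(31/30) = 0.9903
PET = 103.600 × 0.9903 = 102.595 mm/month

103 mm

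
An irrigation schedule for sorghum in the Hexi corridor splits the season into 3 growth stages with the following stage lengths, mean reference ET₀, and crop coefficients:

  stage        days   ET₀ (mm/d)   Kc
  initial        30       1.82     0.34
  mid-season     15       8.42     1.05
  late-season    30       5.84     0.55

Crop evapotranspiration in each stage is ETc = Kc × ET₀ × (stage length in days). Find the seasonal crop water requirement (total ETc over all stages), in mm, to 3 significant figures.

248 mm

initial: 0.34 × 1.82 × 30 = 18.56 mm
mid-season: 1.05 × 8.42 × 15 = 132.62 mm
late-season: 0.55 × 5.84 × 30 = 96.36 mm
Seasonal total = 247.54 mm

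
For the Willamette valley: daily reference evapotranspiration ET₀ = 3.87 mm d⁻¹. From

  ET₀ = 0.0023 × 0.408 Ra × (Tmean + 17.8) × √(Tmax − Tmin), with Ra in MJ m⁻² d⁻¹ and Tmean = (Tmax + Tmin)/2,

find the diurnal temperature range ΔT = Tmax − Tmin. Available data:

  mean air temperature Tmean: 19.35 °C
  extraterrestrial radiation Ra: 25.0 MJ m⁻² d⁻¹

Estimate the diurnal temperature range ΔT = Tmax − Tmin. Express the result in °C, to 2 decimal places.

19.72 °C

√ΔT = ET₀ / [0.0023 × 0.408 × Ra × (Tmean+17.8)] = 3.87 / (0.0023 × 10.2000 × 37.15) = 4.4404
ΔT = 4.4404² = 19.717 °C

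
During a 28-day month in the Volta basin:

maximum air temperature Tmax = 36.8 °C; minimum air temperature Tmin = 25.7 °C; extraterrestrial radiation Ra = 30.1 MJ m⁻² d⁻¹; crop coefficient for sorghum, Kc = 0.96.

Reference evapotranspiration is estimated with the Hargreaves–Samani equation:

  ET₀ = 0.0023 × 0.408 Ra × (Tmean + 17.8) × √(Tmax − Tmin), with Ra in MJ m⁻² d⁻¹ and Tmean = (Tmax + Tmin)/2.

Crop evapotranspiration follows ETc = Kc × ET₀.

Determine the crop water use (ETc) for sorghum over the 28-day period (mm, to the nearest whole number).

Tmean = (36.8 + 25.7)/2 = 31.25 °C
0.408 Ra = 0.408 × 30.1 = 12.2808 mm/d equivalent
ET₀ = 0.0023 × 12.2808 × (31.25 + 17.8) × √11.1 = 0.0023 × 12.2808 × 49.05 × 3.3317 = 4.6159 mm/d
ETc = Kc × ET₀ = 0.96 × 4.6159 = 4.4313 mm/d
Over 28 days: 4.4313 × 28 = 124.076 mm

124 mm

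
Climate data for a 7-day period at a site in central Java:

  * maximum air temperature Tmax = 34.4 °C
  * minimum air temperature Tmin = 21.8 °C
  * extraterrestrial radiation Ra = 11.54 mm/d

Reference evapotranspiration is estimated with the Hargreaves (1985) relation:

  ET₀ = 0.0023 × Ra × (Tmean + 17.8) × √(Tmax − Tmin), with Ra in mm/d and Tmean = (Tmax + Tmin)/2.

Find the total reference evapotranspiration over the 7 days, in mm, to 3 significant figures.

Tmean = (34.4 + 21.8)/2 = 28.10 °C
ET₀ = 0.0023 × 11.54 × (28.10 + 17.8) × √12.6 = 0.0023 × 11.54 × 45.90 × 3.5496 = 4.3244 mm/d
Over 7 days: 4.3244 × 7 = 30.271 mm

30.3 mm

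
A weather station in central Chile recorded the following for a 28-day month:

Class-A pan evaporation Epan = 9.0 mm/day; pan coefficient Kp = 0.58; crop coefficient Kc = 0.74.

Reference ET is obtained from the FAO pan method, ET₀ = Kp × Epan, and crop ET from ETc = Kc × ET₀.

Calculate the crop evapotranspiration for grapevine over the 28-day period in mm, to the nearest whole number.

108 mm

ET₀ = 0.58 × 9.0 = 5.2200 mm/d
ETc = Kc × ET₀ = 0.74 × 5.2200 = 3.8628 mm/d
Over 28 days: 3.8628 × 28 = 108.158 mm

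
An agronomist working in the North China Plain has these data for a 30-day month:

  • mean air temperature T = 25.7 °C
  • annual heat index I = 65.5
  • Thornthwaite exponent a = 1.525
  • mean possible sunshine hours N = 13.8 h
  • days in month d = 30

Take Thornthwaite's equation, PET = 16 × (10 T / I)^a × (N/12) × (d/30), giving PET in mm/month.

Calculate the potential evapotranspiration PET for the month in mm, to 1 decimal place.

148.0 mm

10T/I = 10 × 25.7 / 65.5 = 3.9237
(10T/I)^a = 3.9237^1.525 = 8.0424
Uncorrected PET = 16 × 8.0424 = 128.678 mm
Correction = (N/12)(d/30) = (13.8/12)(30/30) = 1.1500
PET = 128.678 × 1.1500 = 147.980 mm/month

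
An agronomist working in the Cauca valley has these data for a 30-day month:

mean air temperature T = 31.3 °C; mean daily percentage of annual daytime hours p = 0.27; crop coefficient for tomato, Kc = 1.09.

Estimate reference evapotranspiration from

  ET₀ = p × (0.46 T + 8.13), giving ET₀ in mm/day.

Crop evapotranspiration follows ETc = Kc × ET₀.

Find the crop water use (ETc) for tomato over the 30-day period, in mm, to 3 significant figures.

ET₀ = 0.27 × (0.46 × 31.3 + 8.13) = 0.27 × 22.528 = 6.0826 mm/d
ETc = Kc × ET₀ = 1.09 × 6.0826 = 6.6300 mm/d
Over 30 days: 6.6300 × 30 = 198.900 mm

199 mm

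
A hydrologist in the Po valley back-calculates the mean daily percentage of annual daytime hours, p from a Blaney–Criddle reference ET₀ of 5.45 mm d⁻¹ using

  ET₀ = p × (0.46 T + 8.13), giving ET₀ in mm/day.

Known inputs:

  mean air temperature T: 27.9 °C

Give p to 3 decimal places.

0.260

p = ET₀ / (0.46 T + 8.13) = 5.45 / (0.46 × 27.9 + 8.13) = 5.45 / 20.964 = 0.2600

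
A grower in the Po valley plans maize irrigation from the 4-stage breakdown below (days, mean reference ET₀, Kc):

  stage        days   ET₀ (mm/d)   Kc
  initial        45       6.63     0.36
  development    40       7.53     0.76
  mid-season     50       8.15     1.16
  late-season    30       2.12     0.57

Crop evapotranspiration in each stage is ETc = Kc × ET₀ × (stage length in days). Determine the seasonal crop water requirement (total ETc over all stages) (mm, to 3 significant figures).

845 mm

initial: 0.36 × 6.63 × 45 = 107.41 mm
development: 0.76 × 7.53 × 40 = 228.91 mm
mid-season: 1.16 × 8.15 × 50 = 472.70 mm
late-season: 0.57 × 2.12 × 30 = 36.25 mm
Seasonal total = 845.27 mm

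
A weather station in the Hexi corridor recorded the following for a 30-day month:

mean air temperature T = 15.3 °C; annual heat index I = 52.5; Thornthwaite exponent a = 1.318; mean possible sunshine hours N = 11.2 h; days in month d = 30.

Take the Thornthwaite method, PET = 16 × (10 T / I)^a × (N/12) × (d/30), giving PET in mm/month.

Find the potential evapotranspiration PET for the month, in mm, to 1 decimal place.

10T/I = 10 × 15.3 / 52.5 = 2.9143
(10T/I)^a = 2.9143^1.318 = 4.0950
Uncorrected PET = 16 × 4.0950 = 65.520 mm
Correction = (N/12)(d/30) = (11.2/12)(30/30) = 0.9333
PET = 65.520 × 0.9333 = 61.150 mm/month

61.2 mm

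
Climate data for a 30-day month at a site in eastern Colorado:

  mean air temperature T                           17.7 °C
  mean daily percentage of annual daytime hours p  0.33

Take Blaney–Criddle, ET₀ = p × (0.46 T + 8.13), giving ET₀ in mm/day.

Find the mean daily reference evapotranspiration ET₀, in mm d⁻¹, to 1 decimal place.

ET₀ = 0.33 × (0.46 × 17.7 + 8.13) = 0.33 × 16.272 = 5.3698 mm/d

5.4 mm d⁻¹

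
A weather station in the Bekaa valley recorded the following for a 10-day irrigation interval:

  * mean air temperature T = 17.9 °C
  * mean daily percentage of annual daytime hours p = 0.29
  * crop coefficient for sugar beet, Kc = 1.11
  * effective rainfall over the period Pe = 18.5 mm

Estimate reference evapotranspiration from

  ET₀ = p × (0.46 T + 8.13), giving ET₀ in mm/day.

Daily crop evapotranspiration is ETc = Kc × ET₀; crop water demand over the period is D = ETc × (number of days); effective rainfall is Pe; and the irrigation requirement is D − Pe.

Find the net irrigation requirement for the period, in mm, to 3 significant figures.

34.2 mm

ET₀ = 0.29 × (0.46 × 17.9 + 8.13) = 0.29 × 16.364 = 4.7456 mm/d
ETc = Kc × ET₀ = 1.11 × 4.7456 = 5.2676 mm/d
Crop demand D = ETc × 10 d = 5.2676 × 10 = 52.676 mm
D − Pe = 52.676 − 18.5 = 34.176 mm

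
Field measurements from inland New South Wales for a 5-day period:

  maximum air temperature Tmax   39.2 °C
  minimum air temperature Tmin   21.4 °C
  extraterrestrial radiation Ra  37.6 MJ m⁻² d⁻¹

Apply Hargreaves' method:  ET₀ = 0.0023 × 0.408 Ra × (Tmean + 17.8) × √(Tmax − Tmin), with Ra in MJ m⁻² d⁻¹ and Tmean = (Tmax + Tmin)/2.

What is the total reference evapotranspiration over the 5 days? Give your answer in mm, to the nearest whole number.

Tmean = (39.2 + 21.4)/2 = 30.30 °C
0.408 Ra = 0.408 × 37.6 = 15.3408 mm/d equivalent
ET₀ = 0.0023 × 15.3408 × (30.30 + 17.8) × √17.8 = 0.0023 × 15.3408 × 48.10 × 4.2190 = 7.1603 mm/d
Over 5 days: 7.1603 × 5 = 35.802 mm

36 mm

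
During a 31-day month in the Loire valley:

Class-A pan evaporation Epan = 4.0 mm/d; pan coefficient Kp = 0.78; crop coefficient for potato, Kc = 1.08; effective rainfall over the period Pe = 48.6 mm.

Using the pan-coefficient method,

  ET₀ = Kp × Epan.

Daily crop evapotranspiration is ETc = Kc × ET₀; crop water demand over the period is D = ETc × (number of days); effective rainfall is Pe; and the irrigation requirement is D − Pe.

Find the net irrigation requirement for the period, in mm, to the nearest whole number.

ET₀ = 0.78 × 4.0 = 3.1200 mm/d
ETc = Kc × ET₀ = 1.08 × 3.1200 = 3.3696 mm/d
Crop demand D = ETc × 31 d = 3.3696 × 31 = 104.458 mm
D − Pe = 104.458 − 48.6 = 55.858 mm

56 mm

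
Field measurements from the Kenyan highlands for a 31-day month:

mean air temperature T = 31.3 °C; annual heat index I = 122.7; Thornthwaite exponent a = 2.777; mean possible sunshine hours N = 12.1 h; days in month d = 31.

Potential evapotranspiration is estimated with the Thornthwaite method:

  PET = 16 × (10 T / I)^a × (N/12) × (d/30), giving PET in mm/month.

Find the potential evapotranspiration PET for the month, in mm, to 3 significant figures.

225 mm

10T/I = 10 × 31.3 / 122.7 = 2.5509
(10T/I)^a = 2.5509^2.777 = 13.4706
Uncorrected PET = 16 × 13.4706 = 215.530 mm
Correction = (N/12)(d/30) = (12.1/12)(31/30) = 1.0419
PET = 215.530 × 1.0419 = 224.561 mm/month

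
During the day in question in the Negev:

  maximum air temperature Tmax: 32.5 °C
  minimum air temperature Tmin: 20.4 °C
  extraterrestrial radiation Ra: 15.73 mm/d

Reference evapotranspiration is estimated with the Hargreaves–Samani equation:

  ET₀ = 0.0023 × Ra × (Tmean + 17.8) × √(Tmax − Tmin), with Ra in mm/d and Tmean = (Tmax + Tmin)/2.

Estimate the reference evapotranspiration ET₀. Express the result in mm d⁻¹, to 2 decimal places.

5.57 mm d⁻¹

Tmean = (32.5 + 20.4)/2 = 26.45 °C
ET₀ = 0.0023 × 15.73 × (26.45 + 17.8) × √12.1 = 0.0023 × 15.73 × 44.25 × 3.4785 = 5.5688 mm/d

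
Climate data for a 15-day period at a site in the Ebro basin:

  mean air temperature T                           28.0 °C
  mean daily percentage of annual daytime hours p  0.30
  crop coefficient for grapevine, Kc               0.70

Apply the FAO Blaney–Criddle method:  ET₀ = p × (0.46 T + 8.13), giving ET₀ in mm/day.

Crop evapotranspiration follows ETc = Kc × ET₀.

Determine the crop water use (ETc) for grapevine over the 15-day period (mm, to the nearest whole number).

66 mm

ET₀ = 0.30 × (0.46 × 28.0 + 8.13) = 0.30 × 21.010 = 6.3030 mm/d
ETc = Kc × ET₀ = 0.70 × 6.3030 = 4.4121 mm/d
Over 15 days: 4.4121 × 15 = 66.182 mm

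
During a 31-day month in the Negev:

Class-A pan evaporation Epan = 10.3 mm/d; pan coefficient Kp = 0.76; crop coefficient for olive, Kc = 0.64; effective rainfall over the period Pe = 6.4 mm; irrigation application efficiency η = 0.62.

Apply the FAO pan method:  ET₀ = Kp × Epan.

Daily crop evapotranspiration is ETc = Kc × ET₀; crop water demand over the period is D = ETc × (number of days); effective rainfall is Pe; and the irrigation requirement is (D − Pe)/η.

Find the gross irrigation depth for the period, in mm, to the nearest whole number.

240 mm

ET₀ = 0.76 × 10.3 = 7.8280 mm/d
ETc = Kc × ET₀ = 0.64 × 7.8280 = 5.0099 mm/d
Crop demand D = ETc × 31 d = 5.0099 × 31 = 155.307 mm
D − Pe = 155.307 − 6.4 = 148.907 mm
Gross irrigation = 148.907 / 0.62 = 240.173 mm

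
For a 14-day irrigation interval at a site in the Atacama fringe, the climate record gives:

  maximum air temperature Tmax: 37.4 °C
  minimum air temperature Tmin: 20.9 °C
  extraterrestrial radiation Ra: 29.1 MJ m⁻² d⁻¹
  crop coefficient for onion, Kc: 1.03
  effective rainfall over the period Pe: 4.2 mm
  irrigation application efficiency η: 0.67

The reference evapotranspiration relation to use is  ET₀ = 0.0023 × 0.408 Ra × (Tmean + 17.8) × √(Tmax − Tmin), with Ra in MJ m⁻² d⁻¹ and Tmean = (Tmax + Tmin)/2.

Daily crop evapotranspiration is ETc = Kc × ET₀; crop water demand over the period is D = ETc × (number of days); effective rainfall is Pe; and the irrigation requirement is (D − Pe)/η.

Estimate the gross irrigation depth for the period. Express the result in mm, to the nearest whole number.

106 mm

Tmean = (37.4 + 20.9)/2 = 29.15 °C
0.408 Ra = 0.408 × 29.1 = 11.8728 mm/d equivalent
ET₀ = 0.0023 × 11.8728 × (29.15 + 17.8) × √16.5 = 0.0023 × 11.8728 × 46.95 × 4.0620 = 5.2078 mm/d
ETc = Kc × ET₀ = 1.03 × 5.2078 = 5.3640 mm/d
Crop demand D = ETc × 14 d = 5.3640 × 14 = 75.096 mm
D − Pe = 75.096 − 4.2 = 70.896 mm
Gross irrigation = 70.896 / 0.67 = 105.815 mm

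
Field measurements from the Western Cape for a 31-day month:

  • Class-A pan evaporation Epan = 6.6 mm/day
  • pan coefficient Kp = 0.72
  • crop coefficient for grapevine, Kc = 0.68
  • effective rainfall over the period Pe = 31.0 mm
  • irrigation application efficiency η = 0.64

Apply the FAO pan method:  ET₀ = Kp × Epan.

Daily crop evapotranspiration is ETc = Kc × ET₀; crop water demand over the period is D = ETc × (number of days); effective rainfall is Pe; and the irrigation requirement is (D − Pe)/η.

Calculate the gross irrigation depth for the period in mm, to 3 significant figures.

ET₀ = 0.72 × 6.6 = 4.7520 mm/d
ETc = Kc × ET₀ = 0.68 × 4.7520 = 3.2314 mm/d
Crop demand D = ETc × 31 d = 3.2314 × 31 = 100.173 mm
D − Pe = 100.173 − 31.0 = 69.173 mm
Gross irrigation = 69.173 / 0.64 = 108.083 mm

108 mm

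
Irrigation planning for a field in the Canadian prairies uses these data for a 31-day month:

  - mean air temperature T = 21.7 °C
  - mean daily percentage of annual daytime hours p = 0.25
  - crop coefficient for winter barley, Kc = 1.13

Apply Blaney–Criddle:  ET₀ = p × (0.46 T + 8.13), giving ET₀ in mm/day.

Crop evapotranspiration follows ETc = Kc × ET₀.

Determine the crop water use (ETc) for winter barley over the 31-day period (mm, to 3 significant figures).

159 mm

ET₀ = 0.25 × (0.46 × 21.7 + 8.13) = 0.25 × 18.112 = 4.5280 mm/d
ETc = Kc × ET₀ = 1.13 × 4.5280 = 5.1166 mm/d
Over 31 days: 5.1166 × 31 = 158.615 mm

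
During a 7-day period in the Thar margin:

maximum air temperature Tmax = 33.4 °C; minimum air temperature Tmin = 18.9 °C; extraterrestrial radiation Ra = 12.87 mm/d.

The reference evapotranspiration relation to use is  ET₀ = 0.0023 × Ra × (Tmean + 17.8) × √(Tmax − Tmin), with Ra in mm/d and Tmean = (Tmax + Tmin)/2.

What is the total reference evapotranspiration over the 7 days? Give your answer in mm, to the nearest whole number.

Tmean = (33.4 + 18.9)/2 = 26.15 °C
ET₀ = 0.0023 × 12.87 × (26.15 + 17.8) × √14.5 = 0.0023 × 12.87 × 43.95 × 3.8079 = 4.9539 mm/d
Over 7 days: 4.9539 × 7 = 34.677 mm

35 mm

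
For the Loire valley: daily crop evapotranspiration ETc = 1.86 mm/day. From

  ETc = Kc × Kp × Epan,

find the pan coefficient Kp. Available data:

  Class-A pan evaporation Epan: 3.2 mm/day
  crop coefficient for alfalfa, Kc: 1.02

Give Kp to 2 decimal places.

ETc = Kc × Kp × Epan  ⇒  Kp = ETc / (Kc × Epan)
Kp = 1.86 / (1.02 × 3.2) = 1.86 / 3.264 = 0.5699

0.57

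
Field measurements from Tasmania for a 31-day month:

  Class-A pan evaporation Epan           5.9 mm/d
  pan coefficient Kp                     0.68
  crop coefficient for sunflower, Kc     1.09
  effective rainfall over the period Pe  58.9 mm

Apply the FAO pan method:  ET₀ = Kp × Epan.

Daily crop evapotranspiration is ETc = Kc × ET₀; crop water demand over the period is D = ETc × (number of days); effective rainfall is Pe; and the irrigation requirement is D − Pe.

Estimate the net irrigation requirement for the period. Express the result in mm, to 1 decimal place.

76.7 mm

ET₀ = 0.68 × 5.9 = 4.0120 mm/d
ETc = Kc × ET₀ = 1.09 × 4.0120 = 4.3731 mm/d
Crop demand D = ETc × 31 d = 4.3731 × 31 = 135.566 mm
D − Pe = 135.566 − 58.9 = 76.666 mm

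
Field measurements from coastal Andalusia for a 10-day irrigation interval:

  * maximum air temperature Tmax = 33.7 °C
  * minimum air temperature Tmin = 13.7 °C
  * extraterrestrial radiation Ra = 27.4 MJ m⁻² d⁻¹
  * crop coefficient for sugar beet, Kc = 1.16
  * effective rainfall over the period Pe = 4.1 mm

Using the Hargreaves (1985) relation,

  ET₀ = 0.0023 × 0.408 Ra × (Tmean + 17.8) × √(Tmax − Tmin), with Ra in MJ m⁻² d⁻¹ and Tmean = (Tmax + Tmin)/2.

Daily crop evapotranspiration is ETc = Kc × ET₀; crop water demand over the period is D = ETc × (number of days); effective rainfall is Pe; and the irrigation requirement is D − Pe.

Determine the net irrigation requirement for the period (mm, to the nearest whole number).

Tmean = (33.7 + 13.7)/2 = 23.70 °C
0.408 Ra = 0.408 × 27.4 = 11.1792 mm/d equivalent
ET₀ = 0.0023 × 11.1792 × (23.70 + 17.8) × √20.0 = 0.0023 × 11.1792 × 41.50 × 4.4721 = 4.7720 mm/d
ETc = Kc × ET₀ = 1.16 × 4.7720 = 5.5355 mm/d
Crop demand D = ETc × 10 d = 5.5355 × 10 = 55.355 mm
D − Pe = 55.355 − 4.1 = 51.255 mm

51 mm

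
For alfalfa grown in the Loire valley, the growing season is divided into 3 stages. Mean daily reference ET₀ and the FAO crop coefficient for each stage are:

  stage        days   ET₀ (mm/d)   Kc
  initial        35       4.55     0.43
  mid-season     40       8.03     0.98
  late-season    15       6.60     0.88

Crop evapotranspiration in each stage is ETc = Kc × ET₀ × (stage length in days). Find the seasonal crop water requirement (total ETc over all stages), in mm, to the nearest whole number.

initial: 0.43 × 4.55 × 35 = 68.48 mm
mid-season: 0.98 × 8.03 × 40 = 314.78 mm
late-season: 0.88 × 6.60 × 15 = 87.12 mm
Seasonal total = 470.38 mm

470 mm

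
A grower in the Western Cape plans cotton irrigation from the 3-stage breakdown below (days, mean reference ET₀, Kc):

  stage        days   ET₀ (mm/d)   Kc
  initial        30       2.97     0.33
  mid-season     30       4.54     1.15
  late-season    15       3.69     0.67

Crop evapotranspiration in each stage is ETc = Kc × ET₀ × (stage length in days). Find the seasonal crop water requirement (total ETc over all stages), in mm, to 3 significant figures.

initial: 0.33 × 2.97 × 30 = 29.40 mm
mid-season: 1.15 × 4.54 × 30 = 156.63 mm
late-season: 0.67 × 3.69 × 15 = 37.08 mm
Seasonal total = 223.11 mm

223 mm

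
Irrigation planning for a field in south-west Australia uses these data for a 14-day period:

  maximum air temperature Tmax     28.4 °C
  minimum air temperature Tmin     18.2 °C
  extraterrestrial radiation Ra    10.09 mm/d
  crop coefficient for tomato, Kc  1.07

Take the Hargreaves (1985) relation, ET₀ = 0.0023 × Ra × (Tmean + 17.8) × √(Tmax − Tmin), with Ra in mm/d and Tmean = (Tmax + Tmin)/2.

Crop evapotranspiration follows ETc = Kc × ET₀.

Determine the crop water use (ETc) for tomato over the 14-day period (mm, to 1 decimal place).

Tmean = (28.4 + 18.2)/2 = 23.30 °C
ET₀ = 0.0023 × 10.09 × (23.30 + 17.8) × √10.2 = 0.0023 × 10.09 × 41.10 × 3.1937 = 3.0462 mm/d
ETc = Kc × ET₀ = 1.07 × 3.0462 = 3.2594 mm/d
Over 14 days: 3.2594 × 14 = 45.632 mm

45.6 mm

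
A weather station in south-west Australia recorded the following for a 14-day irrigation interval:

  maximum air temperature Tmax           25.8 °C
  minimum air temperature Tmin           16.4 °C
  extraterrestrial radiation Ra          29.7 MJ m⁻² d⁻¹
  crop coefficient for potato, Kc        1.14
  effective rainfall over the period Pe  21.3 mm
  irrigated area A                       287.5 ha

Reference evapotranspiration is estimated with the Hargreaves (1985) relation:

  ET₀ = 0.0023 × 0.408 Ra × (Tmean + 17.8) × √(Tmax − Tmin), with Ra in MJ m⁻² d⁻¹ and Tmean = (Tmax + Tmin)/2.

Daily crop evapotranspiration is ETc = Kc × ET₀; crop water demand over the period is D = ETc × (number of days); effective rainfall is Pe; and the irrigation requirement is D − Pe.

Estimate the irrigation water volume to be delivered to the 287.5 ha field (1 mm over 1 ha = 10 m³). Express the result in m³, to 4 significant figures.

91280 m³

Tmean = (25.8 + 16.4)/2 = 21.10 °C
0.408 Ra = 0.408 × 29.7 = 12.1176 mm/d equivalent
ET₀ = 0.0023 × 12.1176 × (21.10 + 17.8) × √9.4 = 0.0023 × 12.1176 × 38.90 × 3.0659 = 3.3239 mm/d
ETc = Kc × ET₀ = 1.14 × 3.3239 = 3.7892 mm/d
Crop demand D = ETc × 14 d = 3.7892 × 14 = 53.049 mm
D − Pe = 53.049 − 21.3 = 31.749 mm
Volume = 31.749 mm × 287.5 ha × 10 = 91278.4 m³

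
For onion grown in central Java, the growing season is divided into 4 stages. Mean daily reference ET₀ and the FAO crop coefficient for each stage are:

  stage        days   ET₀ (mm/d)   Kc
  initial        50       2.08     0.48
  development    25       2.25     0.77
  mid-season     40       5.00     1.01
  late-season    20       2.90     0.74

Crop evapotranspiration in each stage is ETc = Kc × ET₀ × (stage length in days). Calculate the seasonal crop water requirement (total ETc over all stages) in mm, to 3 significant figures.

initial: 0.48 × 2.08 × 50 = 49.92 mm
development: 0.77 × 2.25 × 25 = 43.31 mm
mid-season: 1.01 × 5.00 × 40 = 202.00 mm
late-season: 0.74 × 2.90 × 20 = 42.92 mm
Seasonal total = 338.15 mm

338 mm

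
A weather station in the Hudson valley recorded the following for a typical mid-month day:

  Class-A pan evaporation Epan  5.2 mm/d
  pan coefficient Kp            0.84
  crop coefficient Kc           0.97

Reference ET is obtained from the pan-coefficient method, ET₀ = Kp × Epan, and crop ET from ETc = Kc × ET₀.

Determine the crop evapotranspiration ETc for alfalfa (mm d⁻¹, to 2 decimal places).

4.24 mm d⁻¹

ET₀ = 0.84 × 5.2 = 4.3680 mm/d
ETc = Kc × ET₀ = 0.97 × 4.3680 = 4.2370 mm/d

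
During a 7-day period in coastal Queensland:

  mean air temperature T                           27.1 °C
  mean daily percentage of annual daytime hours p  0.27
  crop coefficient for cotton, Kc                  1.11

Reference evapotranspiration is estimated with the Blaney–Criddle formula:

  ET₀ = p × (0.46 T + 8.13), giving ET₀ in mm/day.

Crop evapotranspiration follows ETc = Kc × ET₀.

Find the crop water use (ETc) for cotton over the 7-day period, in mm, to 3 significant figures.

43.2 mm

ET₀ = 0.27 × (0.46 × 27.1 + 8.13) = 0.27 × 20.596 = 5.5609 mm/d
ETc = Kc × ET₀ = 1.11 × 5.5609 = 6.1726 mm/d
Over 7 days: 6.1726 × 7 = 43.208 mm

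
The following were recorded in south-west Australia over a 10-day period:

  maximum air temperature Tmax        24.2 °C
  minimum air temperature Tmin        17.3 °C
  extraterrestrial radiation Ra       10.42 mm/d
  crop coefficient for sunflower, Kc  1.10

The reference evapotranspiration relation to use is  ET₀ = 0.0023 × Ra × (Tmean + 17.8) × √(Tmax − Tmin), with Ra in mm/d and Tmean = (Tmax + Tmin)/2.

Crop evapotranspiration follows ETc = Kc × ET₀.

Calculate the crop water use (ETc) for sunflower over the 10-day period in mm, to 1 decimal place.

26.7 mm

Tmean = (24.2 + 17.3)/2 = 20.75 °C
ET₀ = 0.0023 × 10.42 × (20.75 + 17.8) × √6.9 = 0.0023 × 10.42 × 38.55 × 2.6268 = 2.4269 mm/d
ETc = Kc × ET₀ = 1.10 × 2.4269 = 2.6696 mm/d
Over 10 days: 2.6696 × 10 = 26.696 mm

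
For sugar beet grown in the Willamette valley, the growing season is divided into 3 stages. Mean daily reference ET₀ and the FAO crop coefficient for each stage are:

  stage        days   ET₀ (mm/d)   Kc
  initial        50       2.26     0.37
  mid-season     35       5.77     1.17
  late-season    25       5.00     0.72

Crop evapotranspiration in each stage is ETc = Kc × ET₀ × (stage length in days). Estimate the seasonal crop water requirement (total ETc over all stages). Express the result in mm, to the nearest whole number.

368 mm

initial: 0.37 × 2.26 × 50 = 41.81 mm
mid-season: 1.17 × 5.77 × 35 = 236.28 mm
late-season: 0.72 × 5.00 × 25 = 90.00 mm
Seasonal total = 368.09 mm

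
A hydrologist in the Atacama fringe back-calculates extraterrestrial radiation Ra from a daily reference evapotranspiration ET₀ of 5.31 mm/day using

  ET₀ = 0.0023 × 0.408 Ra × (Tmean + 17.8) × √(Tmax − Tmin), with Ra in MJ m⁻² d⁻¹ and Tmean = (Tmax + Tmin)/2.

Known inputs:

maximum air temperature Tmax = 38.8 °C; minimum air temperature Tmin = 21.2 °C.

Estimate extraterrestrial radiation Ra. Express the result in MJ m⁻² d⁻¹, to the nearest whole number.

28 MJ m⁻² d⁻¹

Tmean = (38.8+21.2)/2 = 30.00 °C; ΔT = 17.6
Ra = ET₀ / [0.0023 × 0.408 × (Tmean+17.8) × √ΔT]
   = 5.31 / (0.0023 × 0.408 × 47.80 × 4.1952) = 28.218 MJ m⁻² d⁻¹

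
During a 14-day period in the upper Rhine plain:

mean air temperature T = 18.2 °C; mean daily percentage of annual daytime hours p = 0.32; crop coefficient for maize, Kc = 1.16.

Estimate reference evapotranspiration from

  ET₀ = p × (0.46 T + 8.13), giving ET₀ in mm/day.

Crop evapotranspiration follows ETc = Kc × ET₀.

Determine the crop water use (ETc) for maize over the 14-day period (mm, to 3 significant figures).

85.8 mm

ET₀ = 0.32 × (0.46 × 18.2 + 8.13) = 0.32 × 16.502 = 5.2806 mm/d
ETc = Kc × ET₀ = 1.16 × 5.2806 = 6.1255 mm/d
Over 14 days: 6.1255 × 14 = 85.757 mm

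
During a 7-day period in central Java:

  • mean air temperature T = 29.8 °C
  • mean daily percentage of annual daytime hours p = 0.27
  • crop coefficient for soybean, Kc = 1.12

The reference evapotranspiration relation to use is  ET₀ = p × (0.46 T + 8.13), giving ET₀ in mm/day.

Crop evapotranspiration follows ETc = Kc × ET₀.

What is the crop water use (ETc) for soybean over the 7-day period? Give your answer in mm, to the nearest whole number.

46 mm

ET₀ = 0.27 × (0.46 × 29.8 + 8.13) = 0.27 × 21.838 = 5.8963 mm/d
ETc = Kc × ET₀ = 1.12 × 5.8963 = 6.6039 mm/d
Over 7 days: 6.6039 × 7 = 46.227 mm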